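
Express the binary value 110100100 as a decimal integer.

Sum of powers of 2 for each 1-bit:
2^2 + 2^5 + 2^7 + 2^8
= 4 + 32 + 128 + 256
= 420



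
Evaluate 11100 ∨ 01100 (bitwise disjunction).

OR: 1 when either bit is 1
  11100
| 01100
-------
  11100
Decimal: 28 | 12 = 28



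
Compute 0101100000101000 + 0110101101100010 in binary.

Add column by column from the right: bit + bit + carry-in; write the sum mod 2, carry 1 when the sum is 2 or 3.
carry:  1111000011000000
        0101100000101000
+       0110101101100010
------------------------
       01100001110001010
(the carry out of the leftmost column, 0, becomes the leading bit)
Decimal check:
  0101100000101000 = 16384 + 4096 + 2048 + 32 + 8 = 22568
  0110101101100010 = 16384 + 8192 + 2048 + 512 + 256 + 64 + 32 + 2 = 27490
  22568 + 27490 = 50058, and 01100001110001010 = 32768 + 16384 + 512 + 256 + 128 + 8 + 2 = 50058 ✓



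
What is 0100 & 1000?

AND: 1 only when both bits are 1
  0100
& 1000
------
  0000
Decimal: 4 & 8 = 0



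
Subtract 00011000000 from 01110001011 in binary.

Method 1 - Direct subtraction (column by column from the right: bit − bit − borrow-in; if negative, add 2 and borrow 1 from the next column):
borrow: 00110000000
        01110001011
-       00011000000
-------------------
        01011001011

Method 2 - Add two's complement:
Two's complement of 00011000000: invert → 11100111111, add 1 → 11101000000
  01110001011
+ 11101000000
-------------
 101011001011  (end carry out of the top bit = 1)
Discarding the end carry: 01011001011
Decimal check:
  01110001011 = 512 + 256 + 128 + 8 + 2 + 1 = 907
  00011000000 = 128 + 64 = 192
  907 - 192 = 715, and 01011001011 = 512 + 128 + 64 + 8 + 2 + 1 = 715 ✓



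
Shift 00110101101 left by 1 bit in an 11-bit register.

Original: 00110101101 (decimal 429)
Shift left by 1 position
Append 1 zero on the right
Result: 01101011010 (decimal 858)
Equivalent: 429 << 1 = 429 × 2^1 = 858



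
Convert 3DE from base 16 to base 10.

Expand by place value (powers of 16):
Digit values: D = 13, E = 14
3DE = 3 × 16^2 + 13 × 16^1 + 14 × 16^0
= 3 × 256 + 13 × 16 + 14 × 1
= 768 + 208 + 14
= 990



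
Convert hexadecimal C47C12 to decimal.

Expand by place value (powers of 16):
Digit values: C = 12
C47C12 = 12 × 16^5 + 4 × 16^4 + 7 × 16^3 + 12 × 16^2 + 1 × 16^1 + 2 × 16^0
= 12 × 1048576 + 4 × 65536 + 7 × 4096 + 12 × 256 + 1 × 16 + 2 × 1
= 12582912 + 262144 + 28672 + 3072 + 16 + 2
= 12876818



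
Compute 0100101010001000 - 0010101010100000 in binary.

Method 1 - Direct subtraction (column by column from the right: bit − bit − borrow-in; if negative, add 2 and borrow 1 from the next column):
borrow: 0111111111000000
        0100101010001000
-       0010101010100000
------------------------
        0001111111101000

Method 2 - Add two's complement:
Two's complement of 0010101010100000: invert → 1101010101011111, add 1 → 1101010101100000
  0100101010001000
+ 1101010101100000
------------------
 10001111111101000  (end carry out of the top bit = 1)
Discarding the end carry: 0001111111101000
Decimal check:
  0100101010001000 = 16384 + 2048 + 512 + 128 + 8 = 19080
  0010101010100000 = 8192 + 2048 + 512 + 128 + 32 = 10912
  19080 - 10912 = 8168, and 0001111111101000 = 4096 + 2048 + 1024 + 512 + 256 + 128 + 64 + 32 + 8 = 8168 ✓



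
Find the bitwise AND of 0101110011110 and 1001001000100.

AND: 1 only when both bits are 1
  0101110011110
& 1001001000100
---------------
  0001000000100
Decimal: 2974 & 4676 = 516



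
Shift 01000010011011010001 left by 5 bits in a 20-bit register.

Original: 01000010011011010001 (decimal 272081)
Shift left by 5 positions
Append 5 zeros on the right and drop the 5 high bits that overflow the 20-bit width
Result: 01001101101000100000 (decimal 317984)
Equivalent: 272081 << 5 = 272081 × 2^5 = 8706592, truncated to 20 bits = 317984



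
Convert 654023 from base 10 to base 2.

Using repeated division by 2:
654023 ÷ 2 = 327011 remainder 1
327011 ÷ 2 = 163505 remainder 1
163505 ÷ 2 = 81752 remainder 1
81752 ÷ 2 = 40876 remainder 0
40876 ÷ 2 = 20438 remainder 0
20438 ÷ 2 = 10219 remainder 0
10219 ÷ 2 = 5109 remainder 1
5109 ÷ 2 = 2554 remainder 1
2554 ÷ 2 = 1277 remainder 0
1277 ÷ 2 = 638 remainder 1
638 ÷ 2 = 319 remainder 0
319 ÷ 2 = 159 remainder 1
159 ÷ 2 = 79 remainder 1
79 ÷ 2 = 39 remainder 1
39 ÷ 2 = 19 remainder 1
19 ÷ 2 = 9 remainder 1
9 ÷ 2 = 4 remainder 1
4 ÷ 2 = 2 remainder 0
2 ÷ 2 = 1 remainder 0
1 ÷ 2 = 0 remainder 1
Reading remainders bottom to top: 10011111101011000111



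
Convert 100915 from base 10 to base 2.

Using repeated division by 2:
100915 ÷ 2 = 50457 remainder 1
50457 ÷ 2 = 25228 remainder 1
25228 ÷ 2 = 12614 remainder 0
12614 ÷ 2 = 6307 remainder 0
6307 ÷ 2 = 3153 remainder 1
3153 ÷ 2 = 1576 remainder 1
1576 ÷ 2 = 788 remainder 0
788 ÷ 2 = 394 remainder 0
394 ÷ 2 = 197 remainder 0
197 ÷ 2 = 98 remainder 1
98 ÷ 2 = 49 remainder 0
49 ÷ 2 = 24 remainder 1
24 ÷ 2 = 12 remainder 0
12 ÷ 2 = 6 remainder 0
6 ÷ 2 = 3 remainder 0
3 ÷ 2 = 1 remainder 1
1 ÷ 2 = 0 remainder 1
Reading remainders bottom to top: 11000101000110011



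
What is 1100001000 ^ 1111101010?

XOR: 1 when bits differ
  1100001000
^ 1111101010
------------
  0011100010
Decimal: 776 ^ 1002 = 226



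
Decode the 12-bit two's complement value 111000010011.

Binary: 111000010011
Sign bit: 1 (negative)
Invert: 000111101100
Add 1:  000111101101
Magnitude: 000111101101 = 256 + 128 + 64 + 32 + 8 + 4 + 1 = 493
Value: -493



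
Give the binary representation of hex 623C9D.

Convert each hex digit to 4 bits:
  6 = 0110
  2 = 0010
  3 = 0011
  C = 1100
  9 = 1001
  D = 1101
Concatenate: 011000100011110010011101



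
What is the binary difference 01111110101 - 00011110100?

Method 1 - Direct subtraction (column by column from the right: bit − bit − borrow-in; if negative, add 2 and borrow 1 from the next column):
borrow: 00000000000
        01111110101
-       00011110100
-------------------
        01100000001

Method 2 - Add two's complement:
Two's complement of 00011110100: invert → 11100001011, add 1 → 11100001100
  01111110101
+ 11100001100
-------------
 101100000001  (end carry out of the top bit = 1)
Discarding the end carry: 01100000001
Decimal check:
  01111110101 = 512 + 256 + 128 + 64 + 32 + 16 + 4 + 1 = 1013
  00011110100 = 128 + 64 + 32 + 16 + 4 = 244
  1013 - 244 = 769, and 01100000001 = 512 + 256 + 1 = 769 ✓



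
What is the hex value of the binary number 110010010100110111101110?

Group into 4-bit nibbles from right:
  1100 = C
  1001 = 9
  0100 = 4
  1101 = D
  1110 = E
  1110 = E
Result: C94DEE



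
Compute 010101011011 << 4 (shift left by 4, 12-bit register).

Original: 010101011011 (decimal 1371)
Shift left by 4 positions
Append 4 zeros on the right and drop the 4 high bits that overflow the 12-bit width
Result: 010110110000 (decimal 1456)
Equivalent: 1371 << 4 = 1371 × 2^4 = 21936, truncated to 12 bits = 1456



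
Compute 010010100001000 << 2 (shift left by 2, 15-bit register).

Original: 010010100001000 (decimal 9480)
Shift left by 2 positions
Append 2 zeros on the right and drop the 2 high bits that overflow the 15-bit width
Result: 001010000100000 (decimal 5152)
Equivalent: 9480 << 2 = 9480 × 2^2 = 37920, truncated to 15 bits = 5152



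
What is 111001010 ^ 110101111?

XOR: 1 when bits differ
  111001010
^ 110101111
-----------
  001100101
Decimal: 458 ^ 431 = 101



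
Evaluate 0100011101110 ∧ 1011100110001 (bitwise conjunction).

AND: 1 only when both bits are 1
  0100011101110
& 1011100110001
---------------
  0000000100000
Decimal: 2286 & 5937 = 32



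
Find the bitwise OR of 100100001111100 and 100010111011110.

OR: 1 when either bit is 1
  100100001111100
| 100010111011110
-----------------
  100110111111110
Decimal: 18556 | 17886 = 19966



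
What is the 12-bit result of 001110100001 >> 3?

Original: 001110100001 (decimal 929)
Shift right by 3 positions
Drop the 3 low bits; fill with zeros on the left
Result: 000001110100 (decimal 116)
Equivalent: 929 >> 3 = 929 ÷ 2^3 = 116



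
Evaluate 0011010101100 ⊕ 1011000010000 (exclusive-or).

XOR: 1 when bits differ
  0011010101100
^ 1011000010000
---------------
  1000010111100
Decimal: 1708 ^ 5648 = 4284



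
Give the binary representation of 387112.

Using repeated division by 2:
387112 ÷ 2 = 193556 remainder 0
193556 ÷ 2 = 96778 remainder 0
96778 ÷ 2 = 48389 remainder 0
48389 ÷ 2 = 24194 remainder 1
24194 ÷ 2 = 12097 remainder 0
12097 ÷ 2 = 6048 remainder 1
6048 ÷ 2 = 3024 remainder 0
3024 ÷ 2 = 1512 remainder 0
1512 ÷ 2 = 756 remainder 0
756 ÷ 2 = 378 remainder 0
378 ÷ 2 = 189 remainder 0
189 ÷ 2 = 94 remainder 1
94 ÷ 2 = 47 remainder 0
47 ÷ 2 = 23 remainder 1
23 ÷ 2 = 11 remainder 1
11 ÷ 2 = 5 remainder 1
5 ÷ 2 = 2 remainder 1
2 ÷ 2 = 1 remainder 0
1 ÷ 2 = 0 remainder 1
Reading remainders bottom to top: 1011110100000101000



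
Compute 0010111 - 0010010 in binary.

Method 1 - Direct subtraction (column by column from the right: bit − bit − borrow-in; if negative, add 2 and borrow 1 from the next column):
borrow: 0000000
        0010111
-       0010010
---------------
        0000101

Method 2 - Add two's complement:
Two's complement of 0010010: invert → 1101101, add 1 → 1101110
  0010111
+ 1101110
---------
 10000101  (end carry out of the top bit = 1)
Discarding the end carry: 0000101
Decimal check:
  0010111 = 16 + 4 + 2 + 1 = 23
  0010010 = 16 + 2 = 18
  23 - 18 = 5, and 0000101 = 4 + 1 = 5 ✓



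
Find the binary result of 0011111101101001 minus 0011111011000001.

Method 1 - Direct subtraction (column by column from the right: bit − bit − borrow-in; if negative, add 2 and borrow 1 from the next column):
borrow: 0000000100000000
        0011111101101001
-       0011111011000001
------------------------
        0000000010101000

Method 2 - Add two's complement:
Two's complement of 0011111011000001: invert → 1100000100111110, add 1 → 1100000100111111
  0011111101101001
+ 1100000100111111
------------------
 10000000010101000  (end carry out of the top bit = 1)
Discarding the end carry: 0000000010101000
Decimal check:
  0011111101101001 = 8192 + 4096 + 2048 + 1024 + 512 + 256 + 64 + 32 + 8 + 1 = 16233
  0011111011000001 = 8192 + 4096 + 2048 + 1024 + 512 + 128 + 64 + 1 = 16065
  16233 - 16065 = 168, and 0000000010101000 = 128 + 32 + 8 = 168 ✓



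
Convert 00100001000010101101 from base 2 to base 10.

Sum of powers of 2 for each 1-bit:
2^0 + 2^2 + 2^3 + 2^5 + 2^7 + 2^12 + 2^17
= 1 + 4 + 8 + 32 + 128 + 4096 + 131072
= 135341



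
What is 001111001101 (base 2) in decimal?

Sum of powers of 2 for each 1-bit:
2^0 + 2^2 + 2^3 + 2^6 + 2^7 + 2^8 + 2^9
= 1 + 4 + 8 + 64 + 128 + 256 + 512
= 973



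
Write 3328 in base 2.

Using repeated division by 2:
3328 ÷ 2 = 1664 remainder 0
1664 ÷ 2 = 832 remainder 0
832 ÷ 2 = 416 remainder 0
416 ÷ 2 = 208 remainder 0
208 ÷ 2 = 104 remainder 0
104 ÷ 2 = 52 remainder 0
52 ÷ 2 = 26 remainder 0
26 ÷ 2 = 13 remainder 0
13 ÷ 2 = 6 remainder 1
6 ÷ 2 = 3 remainder 0
3 ÷ 2 = 1 remainder 1
1 ÷ 2 = 0 remainder 1
Reading remainders bottom to top: 110100000000



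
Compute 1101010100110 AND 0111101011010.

AND: 1 only when both bits are 1
  1101010100110
& 0111101011010
---------------
  0101000000010
Decimal: 6822 & 3930 = 2562



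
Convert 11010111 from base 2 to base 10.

Sum of powers of 2 for each 1-bit:
2^0 + 2^1 + 2^2 + 2^4 + 2^6 + 2^7
= 1 + 2 + 4 + 16 + 64 + 128
= 215



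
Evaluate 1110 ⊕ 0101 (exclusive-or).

XOR: 1 when bits differ
  1110
^ 0101
------
  1011
Decimal: 14 ^ 5 = 11



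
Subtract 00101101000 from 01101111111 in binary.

Method 1 - Direct subtraction (column by column from the right: bit − bit − borrow-in; if negative, add 2 and borrow 1 from the next column):
borrow: 00000000000
        01101111111
-       00101101000
-------------------
        01000010111

Method 2 - Add two's complement:
Two's complement of 00101101000: invert → 11010010111, add 1 → 11010011000
  01101111111
+ 11010011000
-------------
 101000010111  (end carry out of the top bit = 1)
Discarding the end carry: 01000010111
Decimal check:
  01101111111 = 512 + 256 + 64 + 32 + 16 + 8 + 4 + 2 + 1 = 895
  00101101000 = 256 + 64 + 32 + 8 = 360
  895 - 360 = 535, and 01000010111 = 512 + 16 + 4 + 2 + 1 = 535 ✓



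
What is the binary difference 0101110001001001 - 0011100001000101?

Method 1 - Direct subtraction (column by column from the right: bit − bit − borrow-in; if negative, add 2 and borrow 1 from the next column):
borrow: 0100000000001000
        0101110001001001
-       0011100001000101
------------------------
        0010010000000100

Method 2 - Add two's complement:
Two's complement of 0011100001000101: invert → 1100011110111010, add 1 → 1100011110111011
  0101110001001001
+ 1100011110111011
------------------
 10010010000000100  (end carry out of the top bit = 1)
Discarding the end carry: 0010010000000100
Decimal check:
  0101110001001001 = 16384 + 4096 + 2048 + 1024 + 64 + 8 + 1 = 23625
  0011100001000101 = 8192 + 4096 + 2048 + 64 + 4 + 1 = 14405
  23625 - 14405 = 9220, and 0010010000000100 = 8192 + 1024 + 4 = 9220 ✓



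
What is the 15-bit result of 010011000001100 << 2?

Original: 010011000001100 (decimal 9740)
Shift left by 2 positions
Append 2 zeros on the right and drop the 2 high bits that overflow the 15-bit width
Result: 001100000110000 (decimal 6192)
Equivalent: 9740 << 2 = 9740 × 2^2 = 38960, truncated to 15 bits = 6192



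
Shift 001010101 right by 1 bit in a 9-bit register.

Original: 001010101 (decimal 85)
Shift right by 1 position
Drop the 1 low bit; fill with zero on the left
Result: 000101010 (decimal 42)
Equivalent: 85 >> 1 = 85 ÷ 2^1 = 42



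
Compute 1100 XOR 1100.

XOR: 1 when bits differ
  1100
^ 1100
------
  0000
Decimal: 12 ^ 12 = 0



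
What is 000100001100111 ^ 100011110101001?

XOR: 1 when bits differ
  000100001100111
^ 100011110101001
-----------------
  100111111001110
Decimal: 2151 ^ 18345 = 20430



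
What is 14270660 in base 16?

Using repeated division by 16 (digits 10–15 are A–F):
14270660 ÷ 16 = 891916 remainder 4
891916 ÷ 16 = 55744 remainder 12 (C)
55744 ÷ 16 = 3484 remainder 0
3484 ÷ 16 = 217 remainder 12 (C)
217 ÷ 16 = 13 remainder 9
13 ÷ 16 = 0 remainder 13 (D)
Reading remainders bottom to top: D9C0C4



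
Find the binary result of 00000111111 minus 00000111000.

Method 1 - Direct subtraction (column by column from the right: bit − bit − borrow-in; if negative, add 2 and borrow 1 from the next column):
borrow: 00000000000
        00000111111
-       00000111000
-------------------
        00000000111

Method 2 - Add two's complement:
Two's complement of 00000111000: invert → 11111000111, add 1 → 11111001000
  00000111111
+ 11111001000
-------------
 100000000111  (end carry out of the top bit = 1)
Discarding the end carry: 00000000111
Decimal check:
  00000111111 = 32 + 16 + 8 + 4 + 2 + 1 = 63
  00000111000 = 32 + 16 + 8 = 56
  63 - 56 = 7, and 00000000111 = 4 + 2 + 1 = 7 ✓



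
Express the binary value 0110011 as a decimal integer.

Sum of powers of 2 for each 1-bit:
2^0 + 2^1 + 2^4 + 2^5
= 1 + 2 + 16 + 32
= 51



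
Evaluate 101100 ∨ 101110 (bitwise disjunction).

OR: 1 when either bit is 1
  101100
| 101110
--------
  101110
Decimal: 44 | 46 = 46



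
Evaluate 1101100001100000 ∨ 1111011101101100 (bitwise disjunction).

OR: 1 when either bit is 1
  1101100001100000
| 1111011101101100
------------------
  1111111101101100
Decimal: 55392 | 63340 = 65388



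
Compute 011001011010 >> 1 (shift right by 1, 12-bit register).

Original: 011001011010 (decimal 1626)
Shift right by 1 position
Drop the 1 low bit; fill with zero on the left
Result: 001100101101 (decimal 813)
Equivalent: 1626 >> 1 = 1626 ÷ 2^1 = 813



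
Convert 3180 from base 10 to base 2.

Using repeated division by 2:
3180 ÷ 2 = 1590 remainder 0
1590 ÷ 2 = 795 remainder 0
795 ÷ 2 = 397 remainder 1
397 ÷ 2 = 198 remainder 1
198 ÷ 2 = 99 remainder 0
99 ÷ 2 = 49 remainder 1
49 ÷ 2 = 24 remainder 1
24 ÷ 2 = 12 remainder 0
12 ÷ 2 = 6 remainder 0
6 ÷ 2 = 3 remainder 0
3 ÷ 2 = 1 remainder 1
1 ÷ 2 = 0 remainder 1
Reading remainders bottom to top: 110001101100



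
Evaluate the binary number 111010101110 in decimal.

Sum of powers of 2 for each 1-bit:
2^1 + 2^2 + 2^3 + 2^5 + 2^7 + 2^9 + 2^10 + 2^11
= 2 + 4 + 8 + 32 + 128 + 512 + 1024 + 2048
= 3758



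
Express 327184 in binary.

Using repeated division by 2:
327184 ÷ 2 = 163592 remainder 0
163592 ÷ 2 = 81796 remainder 0
81796 ÷ 2 = 40898 remainder 0
40898 ÷ 2 = 20449 remainder 0
20449 ÷ 2 = 10224 remainder 1
10224 ÷ 2 = 5112 remainder 0
5112 ÷ 2 = 2556 remainder 0
2556 ÷ 2 = 1278 remainder 0
1278 ÷ 2 = 639 remainder 0
639 ÷ 2 = 319 remainder 1
319 ÷ 2 = 159 remainder 1
159 ÷ 2 = 79 remainder 1
79 ÷ 2 = 39 remainder 1
39 ÷ 2 = 19 remainder 1
19 ÷ 2 = 9 remainder 1
9 ÷ 2 = 4 remainder 1
4 ÷ 2 = 2 remainder 0
2 ÷ 2 = 1 remainder 0
1 ÷ 2 = 0 remainder 1
Reading remainders bottom to top: 1001111111000010000



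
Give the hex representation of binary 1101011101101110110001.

Group into 4-bit nibbles from right:
  0011 = 3
  0101 = 5
  1101 = D
  1011 = B
  1011 = B
  0001 = 1
Result: 35DBB1



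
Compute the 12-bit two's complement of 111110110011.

Original (sign bit 1, negative): 111110110011
Step 1 - Invert all bits: 000001001100
Step 2 - Add 1: 000001001101
Verification: 111110110011 + 000001001101 = 1000000000000; discarding the end carry (carry out of the top bit) leaves the 12-bit value 000000000000, as required for x + (-x)



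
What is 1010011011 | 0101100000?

OR: 1 when either bit is 1
  1010011011
| 0101100000
------------
  1111111011
Decimal: 667 | 352 = 1019



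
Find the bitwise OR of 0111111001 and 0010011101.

OR: 1 when either bit is 1
  0111111001
| 0010011101
------------
  0111111101
Decimal: 505 | 157 = 509



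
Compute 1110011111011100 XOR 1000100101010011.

XOR: 1 when bits differ
  1110011111011100
^ 1000100101010011
------------------
  0110111010001111
Decimal: 59356 ^ 35155 = 28303



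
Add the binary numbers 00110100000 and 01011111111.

Add column by column from the right: bit + bit + carry-in; write the sum mod 2, carry 1 when the sum is 2 or 3.
carry:  11111000000
        00110100000
+       01011111111
-------------------
       010010011111
(the carry out of the leftmost column, 0, becomes the leading bit)
Decimal check:
  00110100000 = 256 + 128 + 32 = 416
  01011111111 = 512 + 128 + 64 + 32 + 16 + 8 + 4 + 2 + 1 = 767
  416 + 767 = 1183, and 010010011111 = 1024 + 128 + 16 + 8 + 4 + 2 + 1 = 1183 ✓



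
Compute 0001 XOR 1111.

XOR: 1 when bits differ
  0001
^ 1111
------
  1110
Decimal: 1 ^ 15 = 14



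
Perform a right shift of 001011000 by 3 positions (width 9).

Original: 001011000 (decimal 88)
Shift right by 3 positions
Drop the 3 low bits; fill with zeros on the left
Result: 000001011 (decimal 11)
Equivalent: 88 >> 3 = 88 ÷ 2^3 = 11



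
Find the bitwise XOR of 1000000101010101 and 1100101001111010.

XOR: 1 when bits differ
  1000000101010101
^ 1100101001111010
------------------
  0100101100101111
Decimal: 33109 ^ 51834 = 19247



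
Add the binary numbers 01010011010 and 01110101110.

Add column by column from the right: bit + bit + carry-in; write the sum mod 2, carry 1 when the sum is 2 or 3.
carry:  11101111100
        01010011010
+       01110101110
-------------------
       011001001000
(the carry out of the leftmost column, 0, becomes the leading bit)
Decimal check:
  01010011010 = 512 + 128 + 16 + 8 + 2 = 666
  01110101110 = 512 + 256 + 128 + 32 + 8 + 4 + 2 = 942
  666 + 942 = 1608, and 011001001000 = 1024 + 512 + 64 + 8 = 1608 ✓



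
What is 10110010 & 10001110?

AND: 1 only when both bits are 1
  10110010
& 10001110
----------
  10000010
Decimal: 178 & 142 = 130



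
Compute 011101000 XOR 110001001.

XOR: 1 when bits differ
  011101000
^ 110001001
-----------
  101100001
Decimal: 232 ^ 393 = 353



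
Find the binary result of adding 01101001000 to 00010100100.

Add column by column from the right: bit + bit + carry-in; write the sum mod 2, carry 1 when the sum is 2 or 3.
carry:  00000000000
        01101001000
+       00010100100
-------------------
       001111101100
(the carry out of the leftmost column, 0, becomes the leading bit)
Decimal check:
  01101001000 = 512 + 256 + 64 + 8 = 840
  00010100100 = 128 + 32 + 4 = 164
  840 + 164 = 1004, and 001111101100 = 512 + 256 + 128 + 64 + 32 + 8 + 4 = 1004 ✓



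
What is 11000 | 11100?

OR: 1 when either bit is 1
  11000
| 11100
-------
  11100
Decimal: 24 | 28 = 28



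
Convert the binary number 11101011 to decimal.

Sum of powers of 2 for each 1-bit:
2^0 + 2^1 + 2^3 + 2^5 + 2^6 + 2^7
= 1 + 2 + 8 + 32 + 64 + 128
= 235



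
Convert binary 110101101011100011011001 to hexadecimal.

Group into 4-bit nibbles from right:
  1101 = D
  0110 = 6
  1011 = B
  1000 = 8
  1101 = D
  1001 = 9
Result: D6B8D9



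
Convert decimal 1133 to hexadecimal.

Using repeated division by 16 (digits 10–15 are A–F):
1133 ÷ 16 = 70 remainder 13 (D)
70 ÷ 16 = 4 remainder 6
4 ÷ 16 = 0 remainder 4
Reading remainders bottom to top: 46D



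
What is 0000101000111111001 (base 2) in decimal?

Sum of powers of 2 for each 1-bit:
2^0 + 2^3 + 2^4 + 2^5 + 2^6 + 2^7 + 2^8 + 2^12 + 2^14
= 1 + 8 + 16 + 32 + 64 + 128 + 256 + 4096 + 16384
= 20985



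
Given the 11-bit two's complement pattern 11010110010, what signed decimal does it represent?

Binary: 11010110010
Sign bit: 1 (negative)
Invert: 00101001101
Add 1:  00101001110
Magnitude: 00101001110 = 256 + 64 + 8 + 4 + 2 = 334
Value: -334



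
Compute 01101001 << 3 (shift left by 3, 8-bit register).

Original: 01101001 (decimal 105)
Shift left by 3 positions
Append 3 zeros on the right and drop the 3 high bits that overflow the 8-bit width
Result: 01001000 (decimal 72)
Equivalent: 105 << 3 = 105 × 2^3 = 840, truncated to 8 bits = 72



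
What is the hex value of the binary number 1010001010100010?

Group into 4-bit nibbles from right:
  1010 = A
  0010 = 2
  1010 = A
  0010 = 2
Result: A2A2



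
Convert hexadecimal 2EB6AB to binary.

Convert each hex digit to 4 bits:
  2 = 0010
  E = 1110
  B = 1011
  6 = 0110
  A = 1010
  B = 1011
Concatenate: 001011101011011010101011



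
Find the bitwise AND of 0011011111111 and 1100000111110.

AND: 1 only when both bits are 1
  0011011111111
& 1100000111110
---------------
  0000000111110
Decimal: 1791 & 6206 = 62



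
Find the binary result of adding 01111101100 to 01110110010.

Add column by column from the right: bit + bit + carry-in; write the sum mod 2, carry 1 when the sum is 2 or 3.
carry:  11111000000
        01111101100
+       01110110010
-------------------
       011110011110
(the carry out of the leftmost column, 0, becomes the leading bit)
Decimal check:
  01111101100 = 512 + 256 + 128 + 64 + 32 + 8 + 4 = 1004
  01110110010 = 512 + 256 + 128 + 32 + 16 + 2 = 946
  1004 + 946 = 1950, and 011110011110 = 1024 + 512 + 256 + 128 + 16 + 8 + 4 + 2 = 1950 ✓



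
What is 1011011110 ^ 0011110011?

XOR: 1 when bits differ
  1011011110
^ 0011110011
------------
  1000101101
Decimal: 734 ^ 243 = 557



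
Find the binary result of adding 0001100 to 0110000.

Add column by column from the right: bit + bit + carry-in; write the sum mod 2, carry 1 when the sum is 2 or 3.
carry:  0000000
        0001100
+       0110000
---------------
       00111100
(the carry out of the leftmost column, 0, becomes the leading bit)
Decimal check:
  0001100 = 8 + 4 = 12
  0110000 = 32 + 16 = 48
  12 + 48 = 60, and 00111100 = 32 + 16 + 8 + 4 = 60 ✓



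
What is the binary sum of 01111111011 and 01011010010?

Add column by column from the right: bit + bit + carry-in; write the sum mod 2, carry 1 when the sum is 2 or 3.
carry:  11111100100
        01111111011
+       01011010010
-------------------
       011011001101
(the carry out of the leftmost column, 0, becomes the leading bit)
Decimal check:
  01111111011 = 512 + 256 + 128 + 64 + 32 + 16 + 8 + 2 + 1 = 1019
  01011010010 = 512 + 128 + 64 + 16 + 2 = 722
  1019 + 722 = 1741, and 011011001101 = 1024 + 512 + 128 + 64 + 8 + 4 + 1 = 1741 ✓



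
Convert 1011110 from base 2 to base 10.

Sum of powers of 2 for each 1-bit:
2^1 + 2^2 + 2^3 + 2^4 + 2^6
= 2 + 4 + 8 + 16 + 64
= 94



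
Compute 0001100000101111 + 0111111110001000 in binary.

Add column by column from the right: bit + bit + carry-in; write the sum mod 2, carry 1 when the sum is 2 or 3.
carry:  1111000000010000
        0001100000101111
+       0111111110001000
------------------------
       01001011110110111
(the carry out of the leftmost column, 0, becomes the leading bit)
Decimal check:
  0001100000101111 = 4096 + 2048 + 32 + 8 + 4 + 2 + 1 = 6191
  0111111110001000 = 16384 + 8192 + 4096 + 2048 + 1024 + 512 + 256 + 128 + 8 = 32648
  6191 + 32648 = 38839, and 01001011110110111 = 32768 + 4096 + 1024 + 512 + 256 + 128 + 32 + 16 + 4 + 2 + 1 = 38839 ✓



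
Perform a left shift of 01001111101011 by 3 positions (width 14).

Original: 01001111101011 (decimal 5099)
Shift left by 3 positions
Append 3 zeros on the right and drop the 3 high bits that overflow the 14-bit width
Result: 01111101011000 (decimal 8024)
Equivalent: 5099 << 3 = 5099 × 2^3 = 40792, truncated to 14 bits = 8024



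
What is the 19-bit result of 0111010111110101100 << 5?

Original: 0111010111110101100 (decimal 241580)
Shift left by 5 positions
Append 5 zeros on the right and drop the 5 high bits that overflow the 19-bit width
Result: 1011111010110000000 (decimal 390528)
Equivalent: 241580 << 5 = 241580 × 2^5 = 7730560, truncated to 19 bits = 390528



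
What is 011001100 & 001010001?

AND: 1 only when both bits are 1
  011001100
& 001010001
-----------
  001000000
Decimal: 204 & 81 = 64



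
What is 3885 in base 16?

Using repeated division by 16 (digits 10–15 are A–F):
3885 ÷ 16 = 242 remainder 13 (D)
242 ÷ 16 = 15 remainder 2
15 ÷ 16 = 0 remainder 15 (F)
Reading remainders bottom to top: F2D



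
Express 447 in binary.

Using repeated division by 2:
447 ÷ 2 = 223 remainder 1
223 ÷ 2 = 111 remainder 1
111 ÷ 2 = 55 remainder 1
55 ÷ 2 = 27 remainder 1
27 ÷ 2 = 13 remainder 1
13 ÷ 2 = 6 remainder 1
6 ÷ 2 = 3 remainder 0
3 ÷ 2 = 1 remainder 1
1 ÷ 2 = 0 remainder 1
Reading remainders bottom to top: 110111111



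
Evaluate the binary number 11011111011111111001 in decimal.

Sum of powers of 2 for each 1-bit:
2^0 + 2^3 + 2^4 + 2^5 + 2^6 + 2^7 + 2^8 + 2^9 + 2^10 + 2^12 + 2^13 + 2^14 + 2^15 + 2^16 + 2^18 + 2^19
= 1 + 8 + 16 + 32 + 64 + 128 + 256 + 512 + 1024 + 4096 + 8192 + 16384 + 32768 + 65536 + 262144 + 524288
= 915449



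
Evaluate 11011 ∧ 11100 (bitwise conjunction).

AND: 1 only when both bits are 1
  11011
& 11100
-------
  11000
Decimal: 27 & 28 = 24



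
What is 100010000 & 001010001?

AND: 1 only when both bits are 1
  100010000
& 001010001
-----------
  000010000
Decimal: 272 & 81 = 16



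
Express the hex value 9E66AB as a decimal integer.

Expand by place value (powers of 16):
Digit values: E = 14, A = 10, B = 11
9E66AB = 9 × 16^5 + 14 × 16^4 + 6 × 16^3 + 6 × 16^2 + 10 × 16^1 + 11 × 16^0
= 9 × 1048576 + 14 × 65536 + 6 × 4096 + 6 × 256 + 10 × 16 + 11 × 1
= 9437184 + 917504 + 24576 + 1536 + 160 + 11
= 10380971



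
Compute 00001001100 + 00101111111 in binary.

Add column by column from the right: bit + bit + carry-in; write the sum mod 2, carry 1 when the sum is 2 or 3.
carry:  00011111000
        00001001100
+       00101111111
-------------------
       000111001011
(the carry out of the leftmost column, 0, becomes the leading bit)
Decimal check:
  00001001100 = 64 + 8 + 4 = 76
  00101111111 = 256 + 64 + 32 + 16 + 8 + 4 + 2 + 1 = 383
  76 + 383 = 459, and 000111001011 = 256 + 128 + 64 + 8 + 2 + 1 = 459 ✓



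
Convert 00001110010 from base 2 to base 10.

Sum of powers of 2 for each 1-bit:
2^1 + 2^4 + 2^5 + 2^6
= 2 + 16 + 32 + 64
= 114



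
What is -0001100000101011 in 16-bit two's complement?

Original: 0001100000101011
Step 1 - Invert all bits: 1110011111010100
Step 2 - Add 1: 1110011111010101
Verification: 0001100000101011 + 1110011111010101 = 10000000000000000; discarding the end carry (carry out of the top bit) leaves the 16-bit value 0000000000000000, as required for x + (-x)



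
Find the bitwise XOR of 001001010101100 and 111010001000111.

XOR: 1 when bits differ
  001001010101100
^ 111010001000111
-----------------
  110011011101011
Decimal: 4780 ^ 29767 = 26347



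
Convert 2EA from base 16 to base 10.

Expand by place value (powers of 16):
Digit values: E = 14, A = 10
2EA = 2 × 16^2 + 14 × 16^1 + 10 × 16^0
= 2 × 256 + 14 × 16 + 10 × 1
= 512 + 224 + 10
= 746



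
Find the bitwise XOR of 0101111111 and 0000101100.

XOR: 1 when bits differ
  0101111111
^ 0000101100
------------
  0101010011
Decimal: 383 ^ 44 = 339



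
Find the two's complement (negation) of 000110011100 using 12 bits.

Original: 000110011100
Step 1 - Invert all bits: 111001100011
Step 2 - Add 1: 111001100100
Verification: 000110011100 + 111001100100 = 1000000000000; discarding the end carry (carry out of the top bit) leaves the 12-bit value 000000000000, as required for x + (-x)



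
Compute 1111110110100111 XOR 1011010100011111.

XOR: 1 when bits differ
  1111110110100111
^ 1011010100011111
------------------
  0100100010111000
Decimal: 64935 ^ 46367 = 18616



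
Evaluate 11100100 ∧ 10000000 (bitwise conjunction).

AND: 1 only when both bits are 1
  11100100
& 10000000
----------
  10000000
Decimal: 228 & 128 = 128



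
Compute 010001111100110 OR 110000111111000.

OR: 1 when either bit is 1
  010001111100110
| 110000111111000
-----------------
  110001111111110
Decimal: 9190 | 25080 = 25598



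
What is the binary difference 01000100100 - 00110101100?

Method 1 - Direct subtraction (column by column from the right: bit − bit − borrow-in; if negative, add 2 and borrow 1 from the next column):
borrow: 01111110000
        01000100100
-       00110101100
-------------------
        00001111000

Method 2 - Add two's complement:
Two's complement of 00110101100: invert → 11001010011, add 1 → 11001010100
  01000100100
+ 11001010100
-------------
 100001111000  (end carry out of the top bit = 1)
Discarding the end carry: 00001111000
Decimal check:
  01000100100 = 512 + 32 + 4 = 548
  00110101100 = 256 + 128 + 32 + 8 + 4 = 428
  548 - 428 = 120, and 00001111000 = 64 + 32 + 16 + 8 = 120 ✓



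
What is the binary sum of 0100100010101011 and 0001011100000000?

Add column by column from the right: bit + bit + carry-in; write the sum mod 2, carry 1 when the sum is 2 or 3.
carry:  0000000000000000
        0100100010101011
+       0001011100000000
------------------------
       00101111110101011
(the carry out of the leftmost column, 0, becomes the leading bit)
Decimal check:
  0100100010101011 = 16384 + 2048 + 128 + 32 + 8 + 2 + 1 = 18603
  0001011100000000 = 4096 + 1024 + 512 + 256 = 5888
  18603 + 5888 = 24491, and 00101111110101011 = 16384 + 4096 + 2048 + 1024 + 512 + 256 + 128 + 32 + 8 + 2 + 1 = 24491 ✓



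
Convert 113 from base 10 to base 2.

Using repeated division by 2:
113 ÷ 2 = 56 remainder 1
56 ÷ 2 = 28 remainder 0
28 ÷ 2 = 14 remainder 0
14 ÷ 2 = 7 remainder 0
7 ÷ 2 = 3 remainder 1
3 ÷ 2 = 1 remainder 1
1 ÷ 2 = 0 remainder 1
Reading remainders bottom to top: 1110001



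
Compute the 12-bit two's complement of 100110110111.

Original (sign bit 1, negative): 100110110111
Step 1 - Invert all bits: 011001001000
Step 2 - Add 1: 011001001001
Verification: 100110110111 + 011001001001 = 1000000000000; discarding the end carry (carry out of the top bit) leaves the 12-bit value 000000000000, as required for x + (-x)



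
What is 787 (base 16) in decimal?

Expand by place value (powers of 16):
787 = 7 × 16^2 + 8 × 16^1 + 7 × 16^0
= 7 × 256 + 8 × 16 + 7 × 1
= 1792 + 128 + 7
= 1927



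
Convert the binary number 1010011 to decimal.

Sum of powers of 2 for each 1-bit:
2^0 + 2^1 + 2^4 + 2^6
= 1 + 2 + 16 + 64
= 83



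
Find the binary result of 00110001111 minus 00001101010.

Method 1 - Direct subtraction (column by column from the right: bit − bit − borrow-in; if negative, add 2 and borrow 1 from the next column):
borrow: 00011000000
        00110001111
-       00001101010
-------------------
        00100100101

Method 2 - Add two's complement:
Two's complement of 00001101010: invert → 11110010101, add 1 → 11110010110
  00110001111
+ 11110010110
-------------
 100100100101  (end carry out of the top bit = 1)
Discarding the end carry: 00100100101
Decimal check:
  00110001111 = 256 + 128 + 8 + 4 + 2 + 1 = 399
  00001101010 = 64 + 32 + 8 + 2 = 106
  399 - 106 = 293, and 00100100101 = 256 + 32 + 4 + 1 = 293 ✓



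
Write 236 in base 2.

Using repeated division by 2:
236 ÷ 2 = 118 remainder 0
118 ÷ 2 = 59 remainder 0
59 ÷ 2 = 29 remainder 1
29 ÷ 2 = 14 remainder 1
14 ÷ 2 = 7 remainder 0
7 ÷ 2 = 3 remainder 1
3 ÷ 2 = 1 remainder 1
1 ÷ 2 = 0 remainder 1
Reading remainders bottom to top: 11101100



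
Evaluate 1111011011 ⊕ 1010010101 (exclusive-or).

XOR: 1 when bits differ
  1111011011
^ 1010010101
------------
  0101001110
Decimal: 987 ^ 661 = 334



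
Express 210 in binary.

Using repeated division by 2:
210 ÷ 2 = 105 remainder 0
105 ÷ 2 = 52 remainder 1
52 ÷ 2 = 26 remainder 0
26 ÷ 2 = 13 remainder 0
13 ÷ 2 = 6 remainder 1
6 ÷ 2 = 3 remainder 0
3 ÷ 2 = 1 remainder 1
1 ÷ 2 = 0 remainder 1
Reading remainders bottom to top: 11010010



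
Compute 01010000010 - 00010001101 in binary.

Method 1 - Direct subtraction (column by column from the right: bit − bit − borrow-in; if negative, add 2 and borrow 1 from the next column):
borrow: 01111111010
        01010000010
-       00010001101
-------------------
        00111110101

Method 2 - Add two's complement:
Two's complement of 00010001101: invert → 11101110010, add 1 → 11101110011
  01010000010
+ 11101110011
-------------
 100111110101  (end carry out of the top bit = 1)
Discarding the end carry: 00111110101
Decimal check:
  01010000010 = 512 + 128 + 2 = 642
  00010001101 = 128 + 8 + 4 + 1 = 141
  642 - 141 = 501, and 00111110101 = 256 + 128 + 64 + 32 + 16 + 4 + 1 = 501 ✓



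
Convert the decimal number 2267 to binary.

Using repeated division by 2:
2267 ÷ 2 = 1133 remainder 1
1133 ÷ 2 = 566 remainder 1
566 ÷ 2 = 283 remainder 0
283 ÷ 2 = 141 remainder 1
141 ÷ 2 = 70 remainder 1
70 ÷ 2 = 35 remainder 0
35 ÷ 2 = 17 remainder 1
17 ÷ 2 = 8 remainder 1
8 ÷ 2 = 4 remainder 0
4 ÷ 2 = 2 remainder 0
2 ÷ 2 = 1 remainder 0
1 ÷ 2 = 0 remainder 1
Reading remainders bottom to top: 100011011011



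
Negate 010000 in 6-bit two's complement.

Original: 010000
Step 1 - Invert all bits: 101111
Step 2 - Add 1: 110000
Verification: 010000 + 110000 = 1000000; discarding the end carry (carry out of the top bit) leaves the 6-bit value 000000, as required for x + (-x)



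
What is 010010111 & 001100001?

AND: 1 only when both bits are 1
  010010111
& 001100001
-----------
  000000001
Decimal: 151 & 97 = 1



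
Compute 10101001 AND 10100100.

AND: 1 only when both bits are 1
  10101001
& 10100100
----------
  10100000
Decimal: 169 & 164 = 160



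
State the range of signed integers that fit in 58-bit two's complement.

For 58-bit two's complement:
Minimum: -2^57 = -144115188075855872
Maximum: 2^57 - 1 = 144115188075855871



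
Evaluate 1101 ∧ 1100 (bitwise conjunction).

AND: 1 only when both bits are 1
  1101
& 1100
------
  1100
Decimal: 13 & 12 = 12



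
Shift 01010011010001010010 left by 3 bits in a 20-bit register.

Original: 01010011010001010010 (decimal 341074)
Shift left by 3 positions
Append 3 zeros on the right and drop the 3 high bits that overflow the 20-bit width
Result: 10011010001010010000 (decimal 631440)
Equivalent: 341074 << 3 = 341074 × 2^3 = 2728592, truncated to 20 bits = 631440



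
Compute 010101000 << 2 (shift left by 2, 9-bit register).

Original: 010101000 (decimal 168)
Shift left by 2 positions
Append 2 zeros on the right and drop the 2 high bits that overflow the 9-bit width
Result: 010100000 (decimal 160)
Equivalent: 168 << 2 = 168 × 2^2 = 672, truncated to 9 bits = 160



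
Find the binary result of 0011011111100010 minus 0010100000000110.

Method 1 - Direct subtraction (column by column from the right: bit − bit − borrow-in; if negative, add 2 and borrow 1 from the next column):
borrow: 0001000000111000
        0011011111100010
-       0010100000000110
------------------------
        0000111111011100

Method 2 - Add two's complement:
Two's complement of 0010100000000110: invert → 1101011111111001, add 1 → 1101011111111010
  0011011111100010
+ 1101011111111010
------------------
 10000111111011100  (end carry out of the top bit = 1)
Discarding the end carry: 0000111111011100
Decimal check:
  0011011111100010 = 8192 + 4096 + 1024 + 512 + 256 + 128 + 64 + 32 + 2 = 14306
  0010100000000110 = 8192 + 2048 + 4 + 2 = 10246
  14306 - 10246 = 4060, and 0000111111011100 = 2048 + 1024 + 512 + 256 + 128 + 64 + 16 + 8 + 4 = 4060 ✓



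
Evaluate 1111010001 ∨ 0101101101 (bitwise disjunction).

OR: 1 when either bit is 1
  1111010001
| 0101101101
------------
  1111111101
Decimal: 977 | 365 = 1021



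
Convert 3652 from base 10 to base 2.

Using repeated division by 2:
3652 ÷ 2 = 1826 remainder 0
1826 ÷ 2 = 913 remainder 0
913 ÷ 2 = 456 remainder 1
456 ÷ 2 = 228 remainder 0
228 ÷ 2 = 114 remainder 0
114 ÷ 2 = 57 remainder 0
57 ÷ 2 = 28 remainder 1
28 ÷ 2 = 14 remainder 0
14 ÷ 2 = 7 remainder 0
7 ÷ 2 = 3 remainder 1
3 ÷ 2 = 1 remainder 1
1 ÷ 2 = 0 remainder 1
Reading remainders bottom to top: 111001000100



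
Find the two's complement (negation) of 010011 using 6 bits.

Original: 010011
Step 1 - Invert all bits: 101100
Step 2 - Add 1: 101101
Verification: 010011 + 101101 = 1000000; discarding the end carry (carry out of the top bit) leaves the 6-bit value 000000, as required for x + (-x)



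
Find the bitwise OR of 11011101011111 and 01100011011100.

OR: 1 when either bit is 1
  11011101011111
| 01100011011100
----------------
  11111111011111
Decimal: 14175 | 6364 = 16351



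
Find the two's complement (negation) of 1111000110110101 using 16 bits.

Original (sign bit 1, negative): 1111000110110101
Step 1 - Invert all bits: 0000111001001010
Step 2 - Add 1: 0000111001001011
Verification: 1111000110110101 + 0000111001001011 = 10000000000000000; discarding the end carry (carry out of the top bit) leaves the 16-bit value 0000000000000000, as required for x + (-x)



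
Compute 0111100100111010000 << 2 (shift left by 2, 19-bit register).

Original: 0111100100111010000 (decimal 248272)
Shift left by 2 positions
Append 2 zeros on the right and drop the 2 high bits that overflow the 19-bit width
Result: 1110010011101000000 (decimal 468800)
Equivalent: 248272 << 2 = 248272 × 2^2 = 993088, truncated to 19 bits = 468800



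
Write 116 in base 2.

Using repeated division by 2:
116 ÷ 2 = 58 remainder 0
58 ÷ 2 = 29 remainder 0
29 ÷ 2 = 14 remainder 1
14 ÷ 2 = 7 remainder 0
7 ÷ 2 = 3 remainder 1
3 ÷ 2 = 1 remainder 1
1 ÷ 2 = 0 remainder 1
Reading remainders bottom to top: 1110100



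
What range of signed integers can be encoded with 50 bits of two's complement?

For 50-bit two's complement:
Minimum: -2^49 = -562949953421312
Maximum: 2^49 - 1 = 562949953421311



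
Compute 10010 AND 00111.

AND: 1 only when both bits are 1
  10010
& 00111
-------
  00010
Decimal: 18 & 7 = 2



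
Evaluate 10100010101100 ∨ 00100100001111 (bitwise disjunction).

OR: 1 when either bit is 1
  10100010101100
| 00100100001111
----------------
  10100110101111
Decimal: 10412 | 2319 = 10671

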